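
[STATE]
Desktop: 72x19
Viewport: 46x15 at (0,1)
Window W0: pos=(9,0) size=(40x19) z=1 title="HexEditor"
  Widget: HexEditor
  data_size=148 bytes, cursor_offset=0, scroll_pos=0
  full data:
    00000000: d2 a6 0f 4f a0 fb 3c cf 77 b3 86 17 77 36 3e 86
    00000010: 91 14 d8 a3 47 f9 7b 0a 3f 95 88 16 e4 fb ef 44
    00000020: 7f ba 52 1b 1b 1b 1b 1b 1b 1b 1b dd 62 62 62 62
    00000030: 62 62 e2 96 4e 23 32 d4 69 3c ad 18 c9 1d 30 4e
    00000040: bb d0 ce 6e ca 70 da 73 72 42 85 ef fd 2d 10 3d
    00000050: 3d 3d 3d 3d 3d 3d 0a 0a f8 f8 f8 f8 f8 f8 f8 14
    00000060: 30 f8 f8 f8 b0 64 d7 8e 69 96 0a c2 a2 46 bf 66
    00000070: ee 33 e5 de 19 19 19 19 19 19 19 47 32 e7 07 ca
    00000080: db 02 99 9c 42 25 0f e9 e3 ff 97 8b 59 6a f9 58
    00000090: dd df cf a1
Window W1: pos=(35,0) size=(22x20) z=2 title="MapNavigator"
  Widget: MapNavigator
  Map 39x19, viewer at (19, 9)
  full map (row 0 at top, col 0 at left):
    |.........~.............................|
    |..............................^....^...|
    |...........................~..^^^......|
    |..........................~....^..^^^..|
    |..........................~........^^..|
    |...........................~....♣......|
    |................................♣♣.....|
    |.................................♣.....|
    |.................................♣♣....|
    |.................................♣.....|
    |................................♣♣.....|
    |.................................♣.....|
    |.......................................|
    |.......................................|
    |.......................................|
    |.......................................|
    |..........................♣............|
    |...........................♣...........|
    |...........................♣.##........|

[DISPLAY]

         ┃ HexEditor               ┃ MapNaviga
         ┠─────────────────────────┠──────────
         ┃00000000  D2 a6 0f 4f a0 ┃..........
         ┃00000010  91 14 d8 a3 47 ┃..........
         ┃00000020  7f ba 52 1b 1b ┃..........
         ┃00000030  62 62 e2 96 4e ┃..........
         ┃00000040  bb d0 ce 6e ca ┃..........
         ┃00000050  3d 3d 3d 3d 3d ┃..........
         ┃00000060  30 f8 f8 f8 b0 ┃..........
         ┃00000070  ee 33 e5 de 19 ┃..........
         ┃00000080  db 02 99 9c 42 ┃..........
         ┃00000090  dd df cf a1    ┃..........
         ┃                         ┃..........
         ┃                         ┃..........
         ┃                         ┃..........


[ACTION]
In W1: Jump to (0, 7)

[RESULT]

         ┃ HexEditor               ┃ MapNaviga
         ┠─────────────────────────┠──────────
         ┃00000000  D2 a6 0f 4f a0 ┃          
         ┃00000010  91 14 d8 a3 47 ┃          
         ┃00000020  7f ba 52 1b 1b ┃          
         ┃00000030  62 62 e2 96 4e ┃          
         ┃00000040  bb d0 ce 6e ca ┃          
         ┃00000050  3d 3d 3d 3d 3d ┃          
         ┃00000060  30 f8 f8 f8 b0 ┃          
         ┃00000070  ee 33 e5 de 19 ┃          
         ┃00000080  db 02 99 9c 42 ┃          
         ┃00000090  dd df cf a1    ┃          
         ┃                         ┃          
         ┃                         ┃          
         ┃                         ┃          


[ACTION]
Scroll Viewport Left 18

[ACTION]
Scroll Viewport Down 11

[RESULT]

         ┃00000010  91 14 d8 a3 47 ┃          
         ┃00000020  7f ba 52 1b 1b ┃          
         ┃00000030  62 62 e2 96 4e ┃          
         ┃00000040  bb d0 ce 6e ca ┃          
         ┃00000050  3d 3d 3d 3d 3d ┃          
         ┃00000060  30 f8 f8 f8 b0 ┃          
         ┃00000070  ee 33 e5 de 19 ┃          
         ┃00000080  db 02 99 9c 42 ┃          
         ┃00000090  dd df cf a1    ┃          
         ┃                         ┃          
         ┃                         ┃          
         ┃                         ┃          
         ┃                         ┃          
         ┃                         ┃          
         ┗━━━━━━━━━━━━━━━━━━━━━━━━━┃          


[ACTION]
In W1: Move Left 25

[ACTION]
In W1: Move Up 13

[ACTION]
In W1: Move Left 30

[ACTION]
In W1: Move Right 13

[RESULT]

         ┃00000010  91 14 d8 a3 47 ┃          
         ┃00000020  7f ba 52 1b 1b ┃          
         ┃00000030  62 62 e2 96 4e ┃          
         ┃00000040  bb d0 ce 6e ca ┃          
         ┃00000050  3d 3d 3d 3d 3d ┃          
         ┃00000060  30 f8 f8 f8 b0 ┃          
         ┃00000070  ee 33 e5 de 19 ┃          
         ┃00000080  db 02 99 9c 42 ┃......~...
         ┃00000090  dd df cf a1    ┃..........
         ┃                         ┃..........
         ┃                         ┃..........
         ┃                         ┃..........
         ┃                         ┃..........
         ┃                         ┃..........
         ┗━━━━━━━━━━━━━━━━━━━━━━━━━┃..........


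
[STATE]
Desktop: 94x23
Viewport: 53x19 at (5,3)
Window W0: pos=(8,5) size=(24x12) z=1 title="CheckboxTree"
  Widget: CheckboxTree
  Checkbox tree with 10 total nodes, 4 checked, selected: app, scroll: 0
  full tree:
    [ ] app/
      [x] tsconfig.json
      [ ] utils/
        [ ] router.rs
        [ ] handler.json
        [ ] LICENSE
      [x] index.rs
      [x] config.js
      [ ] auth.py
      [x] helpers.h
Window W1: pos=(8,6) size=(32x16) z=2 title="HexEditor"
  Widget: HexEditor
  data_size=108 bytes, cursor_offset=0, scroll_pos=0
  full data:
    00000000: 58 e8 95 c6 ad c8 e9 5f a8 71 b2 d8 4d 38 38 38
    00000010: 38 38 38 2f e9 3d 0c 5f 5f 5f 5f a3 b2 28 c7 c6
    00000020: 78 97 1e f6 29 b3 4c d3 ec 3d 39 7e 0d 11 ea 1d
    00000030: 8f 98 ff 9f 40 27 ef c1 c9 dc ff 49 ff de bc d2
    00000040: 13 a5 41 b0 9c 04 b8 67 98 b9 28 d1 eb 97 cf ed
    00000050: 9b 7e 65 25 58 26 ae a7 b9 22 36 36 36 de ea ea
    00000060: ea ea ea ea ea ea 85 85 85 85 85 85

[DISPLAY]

                                                     
                                                     
   ┏━━━━━━━━━━━━━━━━━━━━━━┓                          
   ┏━━━━━━━━━━━━━━━━━━━━━━━━━━━━━━┓                  
   ┃ HexEditor                    ┃                  
   ┠──────────────────────────────┨                  
   ┃00000000  58 e8 95 c6 ad c8 e9┃                  
   ┃00000010  38 38 38 2f e9 3d 0c┃                  
   ┃00000020  78 97 1e f6 29 b3 4c┃                  
   ┃00000030  8f 98 ff 9f 40 27 ef┃                  
   ┃00000040  13 a5 41 b0 9c 04 b8┃                  
   ┃00000050  9b 7e 65 25 58 26 ae┃                  
   ┃00000060  ea ea ea ea ea ea 85┃                  
   ┃                              ┃                  
   ┃                              ┃                  
   ┃                              ┃                  
   ┃                              ┃                  
   ┃                              ┃                  
   ┗━━━━━━━━━━━━━━━━━━━━━━━━━━━━━━┛                  


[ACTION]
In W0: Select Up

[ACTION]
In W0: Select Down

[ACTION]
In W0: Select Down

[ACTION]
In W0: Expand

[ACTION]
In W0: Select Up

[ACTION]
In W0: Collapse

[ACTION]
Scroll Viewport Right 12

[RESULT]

                                                     
                                                     
━━━━━━━━━━━━━━┓                                      
━━━━━━━━━━━━━━━━━━━━━━┓                              
or                    ┃                              
──────────────────────┨                              
  58 e8 95 c6 ad c8 e9┃                              
  38 38 38 2f e9 3d 0c┃                              
  78 97 1e f6 29 b3 4c┃                              
  8f 98 ff 9f 40 27 ef┃                              
  13 a5 41 b0 9c 04 b8┃                              
  9b 7e 65 25 58 26 ae┃                              
  ea ea ea ea ea ea 85┃                              
                      ┃                              
                      ┃                              
                      ┃                              
                      ┃                              
                      ┃                              
━━━━━━━━━━━━━━━━━━━━━━┛                              


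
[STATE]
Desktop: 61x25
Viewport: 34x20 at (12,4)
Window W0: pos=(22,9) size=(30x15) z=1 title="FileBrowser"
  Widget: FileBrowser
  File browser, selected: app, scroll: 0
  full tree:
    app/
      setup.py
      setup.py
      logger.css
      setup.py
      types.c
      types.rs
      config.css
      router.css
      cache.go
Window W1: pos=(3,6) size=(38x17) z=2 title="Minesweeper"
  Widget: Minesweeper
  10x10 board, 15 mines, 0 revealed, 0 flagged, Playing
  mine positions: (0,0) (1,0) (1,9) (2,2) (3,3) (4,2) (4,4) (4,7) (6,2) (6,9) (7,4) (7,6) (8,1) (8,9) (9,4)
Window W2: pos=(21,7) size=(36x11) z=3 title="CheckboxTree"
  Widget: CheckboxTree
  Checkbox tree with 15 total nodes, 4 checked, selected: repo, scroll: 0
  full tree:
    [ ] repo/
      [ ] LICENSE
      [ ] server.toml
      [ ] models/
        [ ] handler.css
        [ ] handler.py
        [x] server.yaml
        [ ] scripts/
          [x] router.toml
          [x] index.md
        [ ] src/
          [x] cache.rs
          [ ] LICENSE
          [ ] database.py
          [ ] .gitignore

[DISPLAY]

                                  
                                  
━━━━━━━━━━━━━━━━━━━━━━━━━━━━┓     
eper     ┏━━━━━━━━━━━━━━━━━━━━━━━━
─────────┃ CheckboxTree           
■■       ┠────────────────────────
■■       ┃>[-] repo/              
■■       ┃   [ ] LICENSE          
■■       ┃   [ ] server.toml      
■■       ┃   [-] models/          
■■       ┃     [ ] handler.css    
■■       ┃     [ ] handler.py     
■■       ┃     [x] server.yaml    
■■       ┗━━━━━━━━━━━━━━━━━━━━━━━━
■■                          ┃     
                            ┃     
                            ┃     
                            ┃     
━━━━━━━━━━━━━━━━━━━━━━━━━━━━┛     
          ┗━━━━━━━━━━━━━━━━━━━━━━━


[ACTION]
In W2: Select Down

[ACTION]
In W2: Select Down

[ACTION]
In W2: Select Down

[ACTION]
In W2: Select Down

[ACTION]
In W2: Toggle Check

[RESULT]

                                  
                                  
━━━━━━━━━━━━━━━━━━━━━━━━━━━━┓     
eper     ┏━━━━━━━━━━━━━━━━━━━━━━━━
─────────┃ CheckboxTree           
■■       ┠────────────────────────
■■       ┃ [-] repo/              
■■       ┃   [ ] LICENSE          
■■       ┃   [ ] server.toml      
■■       ┃   [-] models/          
■■       ┃>    [x] handler.css    
■■       ┃     [ ] handler.py     
■■       ┃     [x] server.yaml    
■■       ┗━━━━━━━━━━━━━━━━━━━━━━━━
■■                          ┃     
                            ┃     
                            ┃     
                            ┃     
━━━━━━━━━━━━━━━━━━━━━━━━━━━━┛     
          ┗━━━━━━━━━━━━━━━━━━━━━━━


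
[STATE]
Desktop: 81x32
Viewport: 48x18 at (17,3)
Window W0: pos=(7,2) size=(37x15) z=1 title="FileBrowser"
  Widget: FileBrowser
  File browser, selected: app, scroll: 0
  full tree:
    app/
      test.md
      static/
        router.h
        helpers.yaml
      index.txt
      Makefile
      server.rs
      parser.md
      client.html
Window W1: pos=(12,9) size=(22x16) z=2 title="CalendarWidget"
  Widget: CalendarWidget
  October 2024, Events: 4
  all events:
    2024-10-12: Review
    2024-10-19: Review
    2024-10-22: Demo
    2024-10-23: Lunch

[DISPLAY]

ser                       ┃                     
──────────────────────────┨                     
/                         ┃                     
md                        ┃                     
tatic/                    ┃                     
.txt                      ┃                     
━━━━━━━━━━━━━━━━┓         ┃                     
endarWidget     ┃         ┃                     
────────────────┨         ┃                     
October 2024    ┃         ┃                     
u We Th Fr Sa Su┃         ┃                     
1  2  3  4  5  6┃         ┃                     
8  9 10 11 12* 1┃         ┃                     
5 16 17 18 19* 2┃━━━━━━━━━┛                     
2* 23* 24 25 26 ┃                               
9 30 31         ┃                               
                ┃                               
                ┃                               


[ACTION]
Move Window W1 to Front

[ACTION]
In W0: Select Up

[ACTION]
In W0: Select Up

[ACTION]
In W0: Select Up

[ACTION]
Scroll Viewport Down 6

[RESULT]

━━━━━━━━━━━━━━━━┓         ┃                     
endarWidget     ┃         ┃                     
────────────────┨         ┃                     
October 2024    ┃         ┃                     
u We Th Fr Sa Su┃         ┃                     
1  2  3  4  5  6┃         ┃                     
8  9 10 11 12* 1┃         ┃                     
5 16 17 18 19* 2┃━━━━━━━━━┛                     
2* 23* 24 25 26 ┃                               
9 30 31         ┃                               
                ┃                               
                ┃                               
                ┃                               
                ┃                               
                ┃                               
━━━━━━━━━━━━━━━━┛                               
                                                
                                                


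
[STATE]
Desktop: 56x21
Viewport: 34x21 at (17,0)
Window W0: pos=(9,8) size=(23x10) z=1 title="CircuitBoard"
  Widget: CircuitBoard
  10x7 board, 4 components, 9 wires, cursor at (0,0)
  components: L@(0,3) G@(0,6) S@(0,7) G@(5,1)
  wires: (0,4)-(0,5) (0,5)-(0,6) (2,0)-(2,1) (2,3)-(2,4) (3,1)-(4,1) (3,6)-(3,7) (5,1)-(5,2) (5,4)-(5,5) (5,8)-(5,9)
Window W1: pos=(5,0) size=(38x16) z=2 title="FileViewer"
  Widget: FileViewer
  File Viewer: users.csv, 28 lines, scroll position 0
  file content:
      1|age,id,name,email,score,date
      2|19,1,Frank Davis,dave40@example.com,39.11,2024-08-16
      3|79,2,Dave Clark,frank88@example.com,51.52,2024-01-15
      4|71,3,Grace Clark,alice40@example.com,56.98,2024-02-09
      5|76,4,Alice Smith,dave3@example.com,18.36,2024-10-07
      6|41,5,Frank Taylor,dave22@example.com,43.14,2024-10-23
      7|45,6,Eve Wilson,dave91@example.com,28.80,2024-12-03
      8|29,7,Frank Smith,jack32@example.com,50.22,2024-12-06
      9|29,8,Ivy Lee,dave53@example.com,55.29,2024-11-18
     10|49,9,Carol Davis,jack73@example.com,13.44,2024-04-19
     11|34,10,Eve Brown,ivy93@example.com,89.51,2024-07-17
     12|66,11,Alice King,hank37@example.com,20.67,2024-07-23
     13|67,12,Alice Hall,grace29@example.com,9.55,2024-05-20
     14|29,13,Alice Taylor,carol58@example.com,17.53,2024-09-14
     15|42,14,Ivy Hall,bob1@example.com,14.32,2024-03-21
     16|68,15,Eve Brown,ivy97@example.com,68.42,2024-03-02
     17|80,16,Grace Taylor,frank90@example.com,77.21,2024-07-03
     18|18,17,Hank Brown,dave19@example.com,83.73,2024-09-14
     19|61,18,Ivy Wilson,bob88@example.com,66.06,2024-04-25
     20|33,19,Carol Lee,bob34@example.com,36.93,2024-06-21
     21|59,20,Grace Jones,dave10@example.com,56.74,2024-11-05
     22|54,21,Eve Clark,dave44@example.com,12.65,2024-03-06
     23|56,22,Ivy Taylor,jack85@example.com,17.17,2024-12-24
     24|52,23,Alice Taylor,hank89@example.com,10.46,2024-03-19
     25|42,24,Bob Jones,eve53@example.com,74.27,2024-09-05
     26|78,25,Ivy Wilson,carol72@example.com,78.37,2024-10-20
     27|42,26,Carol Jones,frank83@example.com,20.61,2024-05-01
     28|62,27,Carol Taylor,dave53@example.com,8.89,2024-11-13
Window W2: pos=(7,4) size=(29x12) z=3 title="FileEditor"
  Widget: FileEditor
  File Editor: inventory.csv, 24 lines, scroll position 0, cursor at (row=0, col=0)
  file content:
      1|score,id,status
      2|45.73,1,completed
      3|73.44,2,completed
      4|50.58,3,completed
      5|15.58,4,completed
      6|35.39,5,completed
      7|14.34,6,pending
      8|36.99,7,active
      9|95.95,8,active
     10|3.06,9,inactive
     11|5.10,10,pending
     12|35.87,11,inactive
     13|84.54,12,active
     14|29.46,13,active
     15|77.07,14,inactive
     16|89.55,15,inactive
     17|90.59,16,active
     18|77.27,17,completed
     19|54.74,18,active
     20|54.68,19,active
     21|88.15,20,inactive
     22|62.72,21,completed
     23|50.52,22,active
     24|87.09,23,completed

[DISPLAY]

━━━━━━━━━━━━━━━━━━━━━━━━━┓        
                         ┃        
─────────────────────────┨        
,email,score,date       ▲┃        
━━━━━━━━━━━━━━━━━━┓e.com█┃        
or                ┃e.com░┃        
──────────────────┨le.co░┃        
status           ▲┃.com,░┃        
ompleted         █┃le.co░┃        
ompleted         ░┃.com,░┃        
ompleted         ░┃e.com░┃        
ompleted         ░┃m,55.░┃        
ompleted         ░┃e.com░┃        
ending           ░┃com,8░┃        
ctive            ▼┃e.com▼┃        
━━━━━━━━━━━━━━━━━━┛━━━━━━┛        
 ·       · ─ ·┃                   
━━━━━━━━━━━━━━┛                   
                                  
                                  
                                  


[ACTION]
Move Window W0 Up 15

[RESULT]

━━━━━━━━━━━━━━━━━━━━━━━━━┓        
                         ┃        
─────────────────────────┨        
,email,score,date       ▲┃        
━━━━━━━━━━━━━━━━━━┓e.com█┃        
or                ┃e.com░┃        
──────────────────┨le.co░┃        
status           ▲┃.com,░┃        
ompleted         █┃le.co░┃        
ompleted         ░┃.com,░┃        
ompleted         ░┃e.com░┃        
ompleted         ░┃m,55.░┃        
ompleted         ░┃e.com░┃        
ending           ░┃com,8░┃        
ctive            ▼┃e.com▼┃        
━━━━━━━━━━━━━━━━━━┛━━━━━━┛        
                                  
                                  
                                  
                                  
                                  


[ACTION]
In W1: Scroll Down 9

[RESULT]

━━━━━━━━━━━━━━━━━━━━━━━━━┓        
                         ┃        
─────────────────────────┨        
Davis,jack73@example.com▲┃        
━━━━━━━━━━━━━━━━━━┓com,8░┃        
or                ┃e.com░┃        
──────────────────┨le.co░┃        
status           ▲┃mple.░┃        
ompleted         █┃m,14.░┃        
ompleted         ░┃com,6█┃        
ompleted         ░┃mple.░┃        
ompleted         ░┃e.com░┃        
ompleted         ░┃.com,░┃        
ending           ░┃com,3░┃        
ctive            ▼┃le.co▼┃        
━━━━━━━━━━━━━━━━━━┛━━━━━━┛        
                                  
                                  
                                  
                                  
                                  


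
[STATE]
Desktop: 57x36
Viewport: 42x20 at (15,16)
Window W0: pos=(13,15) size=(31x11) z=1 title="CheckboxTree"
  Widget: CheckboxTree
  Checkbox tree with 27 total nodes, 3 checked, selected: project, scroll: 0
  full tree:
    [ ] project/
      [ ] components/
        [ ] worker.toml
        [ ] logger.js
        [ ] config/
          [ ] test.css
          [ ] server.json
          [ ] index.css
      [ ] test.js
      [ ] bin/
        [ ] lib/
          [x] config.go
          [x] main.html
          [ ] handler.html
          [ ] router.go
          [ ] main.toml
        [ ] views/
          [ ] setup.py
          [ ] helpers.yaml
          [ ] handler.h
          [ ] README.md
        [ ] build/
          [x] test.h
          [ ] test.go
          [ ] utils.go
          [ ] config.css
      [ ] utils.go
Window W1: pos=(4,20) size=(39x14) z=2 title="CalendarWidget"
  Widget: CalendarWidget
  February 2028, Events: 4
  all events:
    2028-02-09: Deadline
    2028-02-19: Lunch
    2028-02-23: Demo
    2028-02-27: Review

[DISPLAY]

CheckboxTree                ┃             
────────────────────────────┨             
[-] project/                ┃             
  [ ] components/           ┃             
━━━━━━━━━━━━━━━━━━━━━━━━━━━┓┃             
idget                      ┃┃             
───────────────────────────┨┃             
  February 2028            ┃┃             
h Fr Sa Su                 ┃┃             
3  4  5  6                 ┃┛             
10 11 12 13                ┃              
7 18 19* 20                ┃              
24 25 26 27*               ┃              
                           ┃              
                           ┃              
                           ┃              
                           ┃              
━━━━━━━━━━━━━━━━━━━━━━━━━━━┛              
                                          
                                          


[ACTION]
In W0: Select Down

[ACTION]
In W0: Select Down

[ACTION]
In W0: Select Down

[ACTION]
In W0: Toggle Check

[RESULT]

CheckboxTree                ┃             
────────────────────────────┨             
[-] project/                ┃             
  [-] components/           ┃             
━━━━━━━━━━━━━━━━━━━━━━━━━━━┓┃             
idget                      ┃┃             
───────────────────────────┨┃             
  February 2028            ┃┃             
h Fr Sa Su                 ┃┃             
3  4  5  6                 ┃┛             
10 11 12 13                ┃              
7 18 19* 20                ┃              
24 25 26 27*               ┃              
                           ┃              
                           ┃              
                           ┃              
                           ┃              
━━━━━━━━━━━━━━━━━━━━━━━━━━━┛              
                                          
                                          


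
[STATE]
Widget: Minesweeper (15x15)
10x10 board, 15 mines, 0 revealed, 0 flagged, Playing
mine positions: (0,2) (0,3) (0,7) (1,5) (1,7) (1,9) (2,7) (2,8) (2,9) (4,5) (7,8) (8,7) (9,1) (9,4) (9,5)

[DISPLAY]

■■■■■■■■■■     
■■■■■■■■■■     
■■■■■■■■■■     
■■■■■■■■■■     
■■■■■■■■■■     
■■■■■■■■■■     
■■■■■■■■■■     
■■■■■■■■■■     
■■■■■■■■■■     
■■■■■■■■■■     
               
               
               
               
               


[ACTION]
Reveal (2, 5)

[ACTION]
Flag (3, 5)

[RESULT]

■■■■■■■■■■     
■■■■■■■■■■     
■■■■■1■■■■     
■■■■■⚑■■■■     
■■■■■■■■■■     
■■■■■■■■■■     
■■■■■■■■■■     
■■■■■■■■■■     
■■■■■■■■■■     
■■■■■■■■■■     
               
               
               
               
               


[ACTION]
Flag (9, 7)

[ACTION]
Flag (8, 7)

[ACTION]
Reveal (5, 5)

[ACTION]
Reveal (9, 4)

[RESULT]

■■✹✹■■■✹■■     
■■■■■✹■✹■✹     
■■■■■1■✹✹✹     
■■■■■⚑■■■■     
■■■■■✹■■■■     
■■■■■1■■■■     
■■■■■■■■■■     
■■■■■■■■✹■     
■■■■■■■✹■■     
■✹■■✹✹■⚑■■     
               
               
               
               
               


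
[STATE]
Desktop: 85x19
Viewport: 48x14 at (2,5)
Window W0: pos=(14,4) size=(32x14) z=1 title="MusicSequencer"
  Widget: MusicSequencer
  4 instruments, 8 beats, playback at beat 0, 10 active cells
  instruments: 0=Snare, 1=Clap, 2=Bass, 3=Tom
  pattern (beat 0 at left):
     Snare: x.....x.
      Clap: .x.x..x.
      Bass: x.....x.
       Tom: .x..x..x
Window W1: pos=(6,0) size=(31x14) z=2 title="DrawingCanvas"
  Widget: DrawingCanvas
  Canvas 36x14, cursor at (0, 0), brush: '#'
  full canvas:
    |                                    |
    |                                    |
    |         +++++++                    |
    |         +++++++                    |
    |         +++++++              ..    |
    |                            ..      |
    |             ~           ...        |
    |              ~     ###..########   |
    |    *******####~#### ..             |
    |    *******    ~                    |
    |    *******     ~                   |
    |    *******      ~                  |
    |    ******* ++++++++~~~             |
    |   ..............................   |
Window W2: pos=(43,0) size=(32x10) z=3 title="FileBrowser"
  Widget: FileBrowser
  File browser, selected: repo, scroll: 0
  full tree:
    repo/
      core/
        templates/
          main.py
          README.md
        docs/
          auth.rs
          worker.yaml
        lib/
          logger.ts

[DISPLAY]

    ┃         +++++++             ┃      ┃      
    ┃         +++++++             ┃──────┃      
    ┃         +++++++             ┃      ┃      
    ┃                            .┃      ┃      
    ┃             ~           ... ┃      ┗━━━━━━
    ┃              ~     ###..####┃        ┃    
    ┃    *******####~#### ..      ┃        ┃    
    ┃    *******    ~             ┃        ┃    
    ┗━━━━━━━━━━━━━━━━━━━━━━━━━━━━━┛        ┃    
            ┃                              ┃    
            ┃                              ┃    
            ┃                              ┃    
            ┗━━━━━━━━━━━━━━━━━━━━━━━━━━━━━━┛    
                                                


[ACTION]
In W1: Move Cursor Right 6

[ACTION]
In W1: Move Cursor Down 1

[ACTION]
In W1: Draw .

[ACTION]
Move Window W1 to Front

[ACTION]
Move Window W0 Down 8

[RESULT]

    ┃         +++++++             ┃━━━━━━┃      
    ┃         +++++++             ┃      ┃      
    ┃         +++++++             ┃──────┃      
    ┃                            .┃      ┃      
    ┃             ~           ... ┃      ┗━━━━━━
    ┃              ~     ###..####┃        ┃    
    ┃    *******####~#### ..      ┃        ┃    
    ┃    *******    ~             ┃        ┃    
    ┗━━━━━━━━━━━━━━━━━━━━━━━━━━━━━┛        ┃    
            ┃                              ┃    
            ┃                              ┃    
            ┃                              ┃    
            ┃                              ┃    
            ┗━━━━━━━━━━━━━━━━━━━━━━━━━━━━━━┛    


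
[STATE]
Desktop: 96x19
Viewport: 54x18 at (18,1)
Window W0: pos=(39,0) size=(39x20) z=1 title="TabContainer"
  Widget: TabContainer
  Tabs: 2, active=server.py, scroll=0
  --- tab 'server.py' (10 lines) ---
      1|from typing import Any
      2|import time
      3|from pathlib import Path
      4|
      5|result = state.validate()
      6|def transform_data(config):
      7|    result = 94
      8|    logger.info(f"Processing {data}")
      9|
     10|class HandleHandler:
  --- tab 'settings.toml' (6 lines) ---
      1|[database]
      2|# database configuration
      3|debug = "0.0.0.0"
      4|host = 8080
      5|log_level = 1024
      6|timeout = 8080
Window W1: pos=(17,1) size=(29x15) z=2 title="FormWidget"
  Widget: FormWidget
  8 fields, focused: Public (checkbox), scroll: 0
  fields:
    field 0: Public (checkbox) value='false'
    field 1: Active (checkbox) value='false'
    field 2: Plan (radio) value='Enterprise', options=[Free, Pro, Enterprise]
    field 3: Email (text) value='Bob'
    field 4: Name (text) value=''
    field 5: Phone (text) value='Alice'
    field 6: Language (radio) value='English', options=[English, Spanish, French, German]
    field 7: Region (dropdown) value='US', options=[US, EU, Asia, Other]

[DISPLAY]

━━━━━━━━━━━━━━━━━━━━━━━━━━━┓ntainer                   
 FormWidget                ┃──────────────────────────
───────────────────────────┨r.py]│ settings.toml      
> Public:     [ ]          ┃──────────────────────────
  Active:     [ ]          ┃yping import Any          
  Plan:       ( ) Free  ( )┃ time                     
  Email:      [Bob        ]┃athlib import Path        
  Name:       [           ]┃                          
  Phone:      [Alice      ]┃ = state.validate()       
  Language:   (●) English  ┃ansform_data(config):     
  Region:     [US        ▼]┃sult = 94                 
                           ┃gger.info(f"Processing {da
                           ┃                          
                           ┃HandleHandler:            
━━━━━━━━━━━━━━━━━━━━━━━━━━━┛                          
                     ┃                                
                     ┃                                
                     ┃                                


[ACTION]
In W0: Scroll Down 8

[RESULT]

━━━━━━━━━━━━━━━━━━━━━━━━━━━┓ntainer                   
 FormWidget                ┃──────────────────────────
───────────────────────────┨r.py]│ settings.toml      
> Public:     [ ]          ┃──────────────────────────
  Active:     [ ]          ┃                          
  Plan:       ( ) Free  ( )┃HandleHandler:            
  Email:      [Bob        ]┃                          
  Name:       [           ]┃                          
  Phone:      [Alice      ]┃                          
  Language:   (●) English  ┃                          
  Region:     [US        ▼]┃                          
                           ┃                          
                           ┃                          
                           ┃                          
━━━━━━━━━━━━━━━━━━━━━━━━━━━┛                          
                     ┃                                
                     ┃                                
                     ┃                                


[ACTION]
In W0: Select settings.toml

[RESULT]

━━━━━━━━━━━━━━━━━━━━━━━━━━━┓ntainer                   
 FormWidget                ┃──────────────────────────
───────────────────────────┨r.py │[settings.toml]     
> Public:     [ ]          ┃──────────────────────────
  Active:     [ ]          ┃ase]                      
  Plan:       ( ) Free  ( )┃base configuration        
  Email:      [Bob        ]┃= "0.0.0.0"               
  Name:       [           ]┃ 8080                     
  Phone:      [Alice      ]┃vel = 1024                
  Language:   (●) English  ┃t = 8080                  
  Region:     [US        ▼]┃                          
                           ┃                          
                           ┃                          
                           ┃                          
━━━━━━━━━━━━━━━━━━━━━━━━━━━┛                          
                     ┃                                
                     ┃                                
                     ┃                                


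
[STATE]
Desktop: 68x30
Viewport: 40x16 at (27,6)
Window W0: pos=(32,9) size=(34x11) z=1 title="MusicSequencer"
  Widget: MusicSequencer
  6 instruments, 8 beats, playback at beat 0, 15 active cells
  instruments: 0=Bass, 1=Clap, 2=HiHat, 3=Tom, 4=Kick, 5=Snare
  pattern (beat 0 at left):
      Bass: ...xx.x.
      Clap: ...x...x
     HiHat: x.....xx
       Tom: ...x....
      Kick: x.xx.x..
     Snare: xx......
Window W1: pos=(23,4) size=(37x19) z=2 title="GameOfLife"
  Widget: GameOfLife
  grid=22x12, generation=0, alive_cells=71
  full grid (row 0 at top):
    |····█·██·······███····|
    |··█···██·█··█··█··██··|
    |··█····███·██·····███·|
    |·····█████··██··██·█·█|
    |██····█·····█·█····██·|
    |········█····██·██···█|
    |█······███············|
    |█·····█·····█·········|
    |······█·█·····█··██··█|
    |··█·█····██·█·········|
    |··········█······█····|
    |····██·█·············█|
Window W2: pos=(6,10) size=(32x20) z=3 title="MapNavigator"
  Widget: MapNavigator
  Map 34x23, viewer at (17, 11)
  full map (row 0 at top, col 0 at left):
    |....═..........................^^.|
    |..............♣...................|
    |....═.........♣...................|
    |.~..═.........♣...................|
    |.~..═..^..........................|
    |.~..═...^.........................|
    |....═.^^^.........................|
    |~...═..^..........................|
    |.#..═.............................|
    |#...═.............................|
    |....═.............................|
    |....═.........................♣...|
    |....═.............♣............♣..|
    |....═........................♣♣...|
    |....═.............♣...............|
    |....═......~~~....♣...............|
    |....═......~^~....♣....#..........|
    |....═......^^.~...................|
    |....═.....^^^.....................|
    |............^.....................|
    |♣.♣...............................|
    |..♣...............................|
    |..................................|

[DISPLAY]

────────────────────────────────┨       
: 0                             ┃       
·█·██·······███····             ┃       
···██·█··█··█··██··             ┃━━━━━┓ 
━━━━━━━━━━┓····███·             ┃     ┃ 
          ┃··██·█·█             ┃─────┨ 
──────────┨█····██·             ┃     ┃ 
..........┃█·██···█             ┃     ┃ 
..........┃········             ┃     ┃ 
..........┃········             ┃     ┃ 
..........┃█··██··█             ┃     ┃ 
..........┃········             ┃     ┃ 
..........┃···█····             ┃     ┃ 
..........┃·······█             ┃━━━━━┛ 
..........┃                     ┃       
........♣.┃                     ┃       


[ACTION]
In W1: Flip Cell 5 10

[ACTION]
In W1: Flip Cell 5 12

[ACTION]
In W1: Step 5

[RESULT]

────────────────────────────────┨       
: 5                             ┃       
·········█·███·····             ┃       
········███········             ┃━━━━━┓ 
━━━━━━━━━━┓·██·····             ┃     ┃ 
          ┃········             ┃─────┨ 
──────────┨·██·····             ┃     ┃ 
..........┃·██·····             ┃     ┃ 
..........┃·█······             ┃     ┃ 
..........┃········             ┃     ┃ 
..........┃█·······             ┃     ┃ 
..........┃········             ┃     ┃ 
..........┃········             ┃     ┃ 
..........┃········             ┃━━━━━┛ 
..........┃                     ┃       
........♣.┃                     ┃       


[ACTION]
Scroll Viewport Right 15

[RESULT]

───────────────────────────────┨        
 5                             ┃        
········█·███·····             ┃        
·······███········             ┃━━━━━┓  
━━━━━━━━━┓·██·····             ┃     ┃  
         ┃········             ┃─────┨  
─────────┨·██·····             ┃     ┃  
.........┃·██·····             ┃     ┃  
.........┃·█······             ┃     ┃  
.........┃········             ┃     ┃  
.........┃█·······             ┃     ┃  
.........┃········             ┃     ┃  
.........┃········             ┃     ┃  
.........┃········             ┃━━━━━┛  
.........┃                     ┃        
.......♣.┃                     ┃        
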